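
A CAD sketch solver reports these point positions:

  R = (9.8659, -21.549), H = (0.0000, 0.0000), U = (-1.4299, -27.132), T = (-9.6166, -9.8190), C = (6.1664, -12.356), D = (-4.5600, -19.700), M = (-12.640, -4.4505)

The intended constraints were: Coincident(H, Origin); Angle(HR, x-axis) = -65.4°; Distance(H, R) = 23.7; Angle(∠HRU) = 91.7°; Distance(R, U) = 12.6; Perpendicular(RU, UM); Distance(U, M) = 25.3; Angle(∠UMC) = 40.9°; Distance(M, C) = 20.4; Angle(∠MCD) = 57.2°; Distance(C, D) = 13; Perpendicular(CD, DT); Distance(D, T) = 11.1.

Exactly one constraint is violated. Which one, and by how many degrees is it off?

Perpendicular(CD, DT) — off by 7.30°.

H = (0.00, 0.00) ✓; HR at -65.40° ✓; |HR| = 23.70 ✓; ∠HRU = 91.70° ✓; |RU| = 12.60 ✓; ∠(RU, UM) = 90.00° ✓; |UM| = 25.30 ✓; ∠UMC = 40.90° ✓; |MC| = 20.40 ✓; ∠MCD = 57.20° ✓; |CD| = 13.00 ✓; ∠(CD, DT) = 97.30° ✗; |DT| = 11.10 ✓.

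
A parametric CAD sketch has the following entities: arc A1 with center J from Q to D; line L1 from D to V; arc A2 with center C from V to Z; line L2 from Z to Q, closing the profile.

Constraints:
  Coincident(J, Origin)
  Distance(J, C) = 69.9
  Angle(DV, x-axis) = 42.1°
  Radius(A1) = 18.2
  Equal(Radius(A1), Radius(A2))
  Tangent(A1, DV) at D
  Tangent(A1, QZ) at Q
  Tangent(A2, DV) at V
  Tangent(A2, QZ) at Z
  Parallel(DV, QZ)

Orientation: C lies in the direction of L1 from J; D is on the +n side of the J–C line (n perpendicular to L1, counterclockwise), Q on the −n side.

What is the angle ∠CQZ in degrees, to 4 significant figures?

14.59°

The slot axis is L1's direction at 42.1°, so u = (cos 42.1°, sin 42.1°) = (0.7420, 0.6704) and n = (−sin 42.1°, cos 42.1°) = (-0.6704, 0.7420). J is at the origin and C lies 69.9 along u from J, so C = 69.9·u = (51.86, 46.86). Tangency of A1 to both parallel lines with radius 18.2 puts D and Q at J ± 18.2·n: D = (-12.20, 13.50), Q = (12.20, -13.50). Equal radii place V and Z the same way about C: V = C + 18.2·n = (39.66, 60.37), Z = C − 18.2·n = (64.07, 33.36). Then cos ∠CQZ = QC·QZ / (|QC||QZ|), giving 14.59°.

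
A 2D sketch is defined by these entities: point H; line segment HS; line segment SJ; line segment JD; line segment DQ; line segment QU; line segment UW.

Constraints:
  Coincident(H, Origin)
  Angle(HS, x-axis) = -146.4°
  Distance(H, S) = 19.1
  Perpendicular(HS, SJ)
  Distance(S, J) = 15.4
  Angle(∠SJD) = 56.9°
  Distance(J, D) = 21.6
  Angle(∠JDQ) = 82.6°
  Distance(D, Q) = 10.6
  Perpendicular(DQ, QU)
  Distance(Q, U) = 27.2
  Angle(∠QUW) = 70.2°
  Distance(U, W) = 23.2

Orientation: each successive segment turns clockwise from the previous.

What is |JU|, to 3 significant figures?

9.72

H is at the origin; HS runs at -146.4° with length 19.1, so S = (-15.9, -10.6). The perpendicularity gives SJ at right angles to HS, so SJ runs at 124°; with |SJ| = 15.4, J = (-24.4, 2.26). ∠SJD = 56.9° gives JD at 0.500° from the x-axis; with |JD| = 21.6, D = (-2.83, 2.45). ∠JDQ = 82.6° gives DQ at -96.9° from the x-axis; with |DQ| = 10.6, Q = (-4.11, -8.08). The perpendicularity gives QU at right angles to DQ, so QU runs at 173°; with |QU| = 27.2, U = (-31.1, -4.81). Then |JU| = |U − J| = 9.72.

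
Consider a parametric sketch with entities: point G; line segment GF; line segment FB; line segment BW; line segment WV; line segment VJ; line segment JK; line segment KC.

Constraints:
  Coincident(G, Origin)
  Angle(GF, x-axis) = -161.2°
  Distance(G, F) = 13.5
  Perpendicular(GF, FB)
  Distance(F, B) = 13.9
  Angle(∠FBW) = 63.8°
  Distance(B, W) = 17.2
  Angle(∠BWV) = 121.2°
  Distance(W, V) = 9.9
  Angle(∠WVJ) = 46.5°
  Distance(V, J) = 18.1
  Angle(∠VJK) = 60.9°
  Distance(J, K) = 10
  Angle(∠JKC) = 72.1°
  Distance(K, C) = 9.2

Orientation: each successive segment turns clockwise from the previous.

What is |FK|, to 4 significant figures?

16.19

G is at the origin; GF runs at -161.2° with length 13.5, so F = (-12.78, -4.351). GF ⟂ FB, so FB runs at 108.8°; with |FB| = 13.9, B = (-17.26, 8.808). ∠FBW = 63.8° gives BW at -7.400° from the x-axis; with |BW| = 17.2, W = (-0.2025, 6.593). ∠BWV = 121.2° gives WV at -66.20° from the x-axis; with |WV| = 9.9, V = (3.793, -2.466). ∠WVJ = 46.5° gives VJ at 160.3° from the x-axis; with |VJ| = 18.1, J = (-13.25, 3.636). ∠VJK = 60.9° gives JK at 41.20° from the x-axis; with |JK| = 10.0, K = (-5.724, 10.22). Then |FK| = |K − F| = 16.19.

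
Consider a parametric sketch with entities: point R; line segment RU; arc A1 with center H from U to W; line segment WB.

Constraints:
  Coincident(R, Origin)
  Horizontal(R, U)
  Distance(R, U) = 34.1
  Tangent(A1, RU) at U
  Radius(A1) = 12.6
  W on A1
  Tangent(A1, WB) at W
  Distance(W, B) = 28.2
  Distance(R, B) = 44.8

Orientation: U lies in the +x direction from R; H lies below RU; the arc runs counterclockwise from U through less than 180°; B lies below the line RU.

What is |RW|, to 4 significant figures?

24.60

Checks: |HW| = 12.60 ✓; ∠(HW, WB) = 90.00° ✓; |WB| = 28.20 ✓; |RB| = 44.80 ✓.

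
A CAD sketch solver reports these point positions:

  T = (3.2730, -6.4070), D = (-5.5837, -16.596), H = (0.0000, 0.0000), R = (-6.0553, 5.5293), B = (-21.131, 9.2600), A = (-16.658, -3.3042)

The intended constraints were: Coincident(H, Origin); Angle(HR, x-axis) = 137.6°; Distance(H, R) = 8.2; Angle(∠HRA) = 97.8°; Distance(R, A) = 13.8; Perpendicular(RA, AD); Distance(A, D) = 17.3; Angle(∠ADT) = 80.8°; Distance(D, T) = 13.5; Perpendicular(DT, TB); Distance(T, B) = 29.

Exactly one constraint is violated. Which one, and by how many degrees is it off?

Perpendicular(DT, TB) — off by 8.30°.

H = (0.00, 0.00) ✓; HR at 137.6° ✓; |HR| = 8.200 ✓; ∠HRA = 97.80° ✓; |RA| = 13.80 ✓; ∠(RA, AD) = 90.00° ✓; |AD| = 17.30 ✓; ∠ADT = 80.80° ✓; |DT| = 13.50 ✓; ∠(DT, TB) = 98.30° ✗; |TB| = 29.00 ✓.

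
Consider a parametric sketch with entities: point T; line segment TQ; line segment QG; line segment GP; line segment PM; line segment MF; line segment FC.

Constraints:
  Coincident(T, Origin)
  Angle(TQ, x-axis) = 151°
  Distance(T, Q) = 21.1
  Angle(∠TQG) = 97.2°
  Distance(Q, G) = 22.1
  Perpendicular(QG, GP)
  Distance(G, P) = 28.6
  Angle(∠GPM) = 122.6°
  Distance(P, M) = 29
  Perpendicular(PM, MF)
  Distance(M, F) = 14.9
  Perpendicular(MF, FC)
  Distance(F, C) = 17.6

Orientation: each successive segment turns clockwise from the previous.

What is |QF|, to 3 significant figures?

33.3

T is at the origin; TQ runs at 151.0° with length 21.1, so Q = (-18.5, 10.2). ∠TQG = 97.2° gives QG at 68.2° from the x-axis; with |QG| = 22.1, G = (-10.2, 30.7). The perpendicularity gives GP at right angles to QG, so GP runs at -21.8°; with |GP| = 28.6, P = (16.3, 20.1). ∠GPM = 122.6° gives PM at -79.2° from the x-axis; with |PM| = 29.0, M = (21.7, -8.36). PM ⟂ MF, so MF runs at -169°; with |MF| = 14.9, F = (7.11, -11.2). Then |QF| = |F − Q| = 33.3.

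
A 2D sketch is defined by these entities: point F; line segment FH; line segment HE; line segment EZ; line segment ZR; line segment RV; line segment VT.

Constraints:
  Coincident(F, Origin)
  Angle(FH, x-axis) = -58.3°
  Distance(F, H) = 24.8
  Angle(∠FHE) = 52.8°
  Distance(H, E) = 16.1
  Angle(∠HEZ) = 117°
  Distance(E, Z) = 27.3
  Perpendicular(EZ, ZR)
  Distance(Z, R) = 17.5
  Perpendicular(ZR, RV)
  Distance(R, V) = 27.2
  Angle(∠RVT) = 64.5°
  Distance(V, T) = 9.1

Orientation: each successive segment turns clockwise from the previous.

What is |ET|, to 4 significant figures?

10.12

F is at the origin; FH runs at -58.3° with length 24.8, so H = (13.03, -21.10). ∠FHE = 52.8° gives HE at 174.5° from the x-axis; with |HE| = 16.1, E = (-2.994, -19.56). ∠HEZ = 117.0° gives EZ at 111.5° from the x-axis; with |EZ| = 27.3, Z = (-13.00, 5.843). The perpendicularity gives ZR at right angles to EZ, so ZR runs at 21.50°; with |ZR| = 17.5, R = (3.283, 12.26). ZR ⟂ RV, so RV runs at -68.50°; with |RV| = 27.2, V = (13.25, -13.05). ∠RVT = 64.5° gives VT at 176.0° from the x-axis; with |VT| = 9.1, T = (4.174, -12.42). Then |ET| = |T − E| = 10.12.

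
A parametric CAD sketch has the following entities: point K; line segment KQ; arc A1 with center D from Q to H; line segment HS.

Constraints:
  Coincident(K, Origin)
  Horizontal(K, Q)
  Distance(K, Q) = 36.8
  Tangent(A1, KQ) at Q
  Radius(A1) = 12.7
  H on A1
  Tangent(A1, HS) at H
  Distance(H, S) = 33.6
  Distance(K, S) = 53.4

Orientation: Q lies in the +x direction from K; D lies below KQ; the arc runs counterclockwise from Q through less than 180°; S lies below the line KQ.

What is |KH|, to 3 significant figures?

27.5

Checks: K.y = 0.00, Q.y = 0.00 ✓; |DH| = 12.70 ✓; ∠(DH, HS) = 90.00° ✓; |HS| = 33.60 ✓; |KS| = 53.40 ✓.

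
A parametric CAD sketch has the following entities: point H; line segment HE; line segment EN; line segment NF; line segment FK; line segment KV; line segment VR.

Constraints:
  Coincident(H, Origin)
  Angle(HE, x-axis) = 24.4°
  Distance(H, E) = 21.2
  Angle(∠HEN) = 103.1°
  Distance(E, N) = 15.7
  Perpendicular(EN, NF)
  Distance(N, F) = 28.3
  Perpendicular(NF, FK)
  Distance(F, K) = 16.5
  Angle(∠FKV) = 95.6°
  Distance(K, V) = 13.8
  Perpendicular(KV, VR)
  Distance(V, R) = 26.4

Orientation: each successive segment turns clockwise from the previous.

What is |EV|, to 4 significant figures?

14.72

The perpendicularity gives FK at right angles to NF, so FK runs at 127.5°; with |FK| = 16.5, K = (-3.632, -7.835). ∠FKV = 95.6° gives KV at 43.10° from the x-axis; with |KV| = 13.8, V = (6.444, 1.594). Then |EV| = |V − E| = 14.72.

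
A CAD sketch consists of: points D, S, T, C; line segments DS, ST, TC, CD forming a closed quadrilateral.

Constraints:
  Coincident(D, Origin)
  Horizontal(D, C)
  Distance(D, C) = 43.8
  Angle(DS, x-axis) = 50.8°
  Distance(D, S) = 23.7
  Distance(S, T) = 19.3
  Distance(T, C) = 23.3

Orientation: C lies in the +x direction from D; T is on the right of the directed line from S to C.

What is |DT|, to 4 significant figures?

20.50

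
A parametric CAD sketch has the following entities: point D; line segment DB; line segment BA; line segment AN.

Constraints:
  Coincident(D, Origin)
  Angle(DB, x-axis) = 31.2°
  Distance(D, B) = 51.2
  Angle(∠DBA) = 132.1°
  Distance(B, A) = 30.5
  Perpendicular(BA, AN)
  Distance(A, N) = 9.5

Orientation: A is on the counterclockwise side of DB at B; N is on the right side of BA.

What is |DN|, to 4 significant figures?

80.36

∠DBA = 132.1°, so BA runs at 31.2° + (180° − 132.1°) = 79.10° from the x-axis; with |BA| = 30.5, A = B + 30.5·(cos 79.10°, sin 79.10°) = (49.56, 56.47). BA ⟂ AN; with |AN| = 9.5 on the right of BA, N = A + 9.5·(0.9820, -0.1891) = (58.89, 54.68). Then |DN| = |N − D| = 80.36.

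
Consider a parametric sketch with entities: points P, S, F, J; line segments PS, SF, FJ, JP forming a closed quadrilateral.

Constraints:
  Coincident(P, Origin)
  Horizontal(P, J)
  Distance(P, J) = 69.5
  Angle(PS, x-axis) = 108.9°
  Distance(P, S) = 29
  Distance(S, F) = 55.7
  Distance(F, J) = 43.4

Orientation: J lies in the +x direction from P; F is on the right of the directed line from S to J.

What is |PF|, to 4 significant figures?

31.38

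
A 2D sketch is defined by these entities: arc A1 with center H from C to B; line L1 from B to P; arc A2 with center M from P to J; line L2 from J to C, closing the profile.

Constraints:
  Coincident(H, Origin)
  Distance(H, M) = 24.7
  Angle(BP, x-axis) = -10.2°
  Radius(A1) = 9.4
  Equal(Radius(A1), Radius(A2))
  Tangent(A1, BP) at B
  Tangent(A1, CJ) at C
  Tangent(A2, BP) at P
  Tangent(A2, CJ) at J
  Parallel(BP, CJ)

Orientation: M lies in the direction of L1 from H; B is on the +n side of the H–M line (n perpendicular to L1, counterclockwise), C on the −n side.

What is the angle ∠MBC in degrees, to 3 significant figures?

69.2°

The slot axis is L1's direction at -10.2°, so u = (cos -10.2°, sin -10.2°) = (0.984, -0.177) and n = (−sin -10.2°, cos -10.2°) = (0.177, 0.984). H is at the origin and M lies 24.7 along u from H, so M = 24.7·u = (24.3, -4.37). Tangency of A1 to both parallel lines with radius 9.4 puts B and C at H ± 9.4·n: B = (1.66, 9.25), C = (-1.66, -9.25). Then cos ∠MBC = BM·BC / (|BM||BC|), giving 69.2°.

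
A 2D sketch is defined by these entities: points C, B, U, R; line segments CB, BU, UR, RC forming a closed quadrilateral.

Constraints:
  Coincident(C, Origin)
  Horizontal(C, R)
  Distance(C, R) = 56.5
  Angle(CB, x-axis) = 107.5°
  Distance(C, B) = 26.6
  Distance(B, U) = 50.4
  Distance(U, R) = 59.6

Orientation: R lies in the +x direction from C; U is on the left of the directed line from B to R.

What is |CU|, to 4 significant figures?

63.90

Checks: |BU| = 50.40 ✓; |UR| = 59.60 ✓.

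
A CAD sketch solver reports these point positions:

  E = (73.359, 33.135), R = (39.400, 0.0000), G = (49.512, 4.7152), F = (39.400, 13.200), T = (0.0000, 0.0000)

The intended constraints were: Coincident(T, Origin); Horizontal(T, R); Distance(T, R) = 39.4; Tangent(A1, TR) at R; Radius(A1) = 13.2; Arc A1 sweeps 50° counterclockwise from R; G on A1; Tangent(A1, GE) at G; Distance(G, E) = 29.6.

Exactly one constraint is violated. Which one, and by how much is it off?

Distance(G, E) = 29.6 — off by 7.50.

T = (0.00, 0.00) ✓; T.y = 0.00, R.y = 0.00 ✓; |TR| = 39.40 ✓; ∠(FR, RT) = 90.00° ✓; |FR| = 13.20 ✓; bearing(F→G) − bearing(F→R) = 50.00° ✓; |FG| = 13.20 ✓; ∠(FG, GE) = 90.00° ✓; |GE| = 37.10 ✗.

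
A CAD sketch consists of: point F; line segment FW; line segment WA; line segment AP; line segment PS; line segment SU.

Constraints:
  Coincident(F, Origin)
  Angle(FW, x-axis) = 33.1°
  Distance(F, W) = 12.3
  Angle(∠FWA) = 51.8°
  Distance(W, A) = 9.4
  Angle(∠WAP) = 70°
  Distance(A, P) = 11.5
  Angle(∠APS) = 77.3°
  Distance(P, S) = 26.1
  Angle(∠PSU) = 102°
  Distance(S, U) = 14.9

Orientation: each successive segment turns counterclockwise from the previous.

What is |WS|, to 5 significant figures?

16.822

F is at the origin; FW runs at 33.1° with length 12.3, so W = (10.304, 6.7171). ∠FWA = 51.8° gives WA at 161.30° from the x-axis; with |WA| = 9.4, A = (1.4002, 9.7308). ∠WAP = 70.0° gives AP at -88.700° from the x-axis; with |AP| = 11.5, P = (1.6611, -1.7662). ∠APS = 77.3° gives PS at 14.000° from the x-axis; with |PS| = 26.1, S = (26.986, 4.5479). Then |WS| = |S − W| = 16.822.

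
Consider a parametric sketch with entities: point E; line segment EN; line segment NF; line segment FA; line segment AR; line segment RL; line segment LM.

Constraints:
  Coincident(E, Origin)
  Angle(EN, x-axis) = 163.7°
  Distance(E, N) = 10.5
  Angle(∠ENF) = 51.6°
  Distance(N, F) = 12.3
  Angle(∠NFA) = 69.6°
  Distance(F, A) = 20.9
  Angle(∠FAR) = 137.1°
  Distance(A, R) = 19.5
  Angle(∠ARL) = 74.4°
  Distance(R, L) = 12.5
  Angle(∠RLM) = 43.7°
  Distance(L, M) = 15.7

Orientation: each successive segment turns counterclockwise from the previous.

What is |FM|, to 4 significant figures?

28.91

∠ARL = 74.4° gives RL at -169.0° from the x-axis; with |RL| = 12.5, L = (-0.7478, 22.72). ∠RLM = 43.7° gives LM at -32.70° from the x-axis; with |LM| = 15.7, M = (12.46, 14.24). Then |FM| = |M − F| = 28.91.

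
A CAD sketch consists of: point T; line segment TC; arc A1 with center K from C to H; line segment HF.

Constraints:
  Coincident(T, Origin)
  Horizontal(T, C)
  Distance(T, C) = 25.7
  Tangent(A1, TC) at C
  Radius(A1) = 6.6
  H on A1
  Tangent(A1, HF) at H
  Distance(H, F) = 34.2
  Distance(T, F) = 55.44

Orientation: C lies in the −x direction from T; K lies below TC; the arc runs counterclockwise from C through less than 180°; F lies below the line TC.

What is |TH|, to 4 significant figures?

32.52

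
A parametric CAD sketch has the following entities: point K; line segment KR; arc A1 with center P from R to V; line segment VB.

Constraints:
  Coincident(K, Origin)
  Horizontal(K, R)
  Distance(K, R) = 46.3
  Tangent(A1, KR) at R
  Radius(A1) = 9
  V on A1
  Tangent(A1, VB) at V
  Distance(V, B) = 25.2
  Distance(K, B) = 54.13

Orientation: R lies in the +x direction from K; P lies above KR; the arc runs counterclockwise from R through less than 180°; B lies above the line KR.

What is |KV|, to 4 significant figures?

55.71

K is at the origin; K and R share the same y with |KR| = 46.3 and R on the +x side, so R = (46.30, 0.000). The tangent condition forces PR to be normal to KR, so P = R + (0, 9) = (46.30, 9.000). Since PV ⟂ VB (tangency), |PB| = √(9.0² + 25.2²) = 26.76 regardless of where V sits on A1. So B lies on both circle(K, 54.13) and circle(P, 26.76); the above-KR intersection is B = (41.08, 35.25). V is the foot of the tangent from B: V = (54.02, 13.62).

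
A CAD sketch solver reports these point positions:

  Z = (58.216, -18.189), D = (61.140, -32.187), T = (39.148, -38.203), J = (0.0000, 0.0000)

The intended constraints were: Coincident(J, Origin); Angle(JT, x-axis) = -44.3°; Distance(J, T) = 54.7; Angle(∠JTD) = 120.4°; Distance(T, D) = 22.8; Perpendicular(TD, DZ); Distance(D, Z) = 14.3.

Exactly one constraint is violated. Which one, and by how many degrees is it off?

Perpendicular(TD, DZ) — off by 3.50°.

J = (0.00, 0.00) ✓; JT at -44.30° ✓; |JT| = 54.70 ✓; ∠JTD = 120.4° ✓; |TD| = 22.80 ✓; ∠(TD, DZ) = 86.50° ✗; |DZ| = 14.30 ✓.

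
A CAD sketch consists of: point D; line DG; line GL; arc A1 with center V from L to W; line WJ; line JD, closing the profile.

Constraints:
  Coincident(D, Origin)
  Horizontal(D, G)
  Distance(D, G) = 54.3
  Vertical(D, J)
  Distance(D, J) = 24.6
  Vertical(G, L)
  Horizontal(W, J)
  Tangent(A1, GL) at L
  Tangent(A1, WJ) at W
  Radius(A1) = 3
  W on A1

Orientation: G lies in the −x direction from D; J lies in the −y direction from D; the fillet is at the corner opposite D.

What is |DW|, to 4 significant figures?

56.89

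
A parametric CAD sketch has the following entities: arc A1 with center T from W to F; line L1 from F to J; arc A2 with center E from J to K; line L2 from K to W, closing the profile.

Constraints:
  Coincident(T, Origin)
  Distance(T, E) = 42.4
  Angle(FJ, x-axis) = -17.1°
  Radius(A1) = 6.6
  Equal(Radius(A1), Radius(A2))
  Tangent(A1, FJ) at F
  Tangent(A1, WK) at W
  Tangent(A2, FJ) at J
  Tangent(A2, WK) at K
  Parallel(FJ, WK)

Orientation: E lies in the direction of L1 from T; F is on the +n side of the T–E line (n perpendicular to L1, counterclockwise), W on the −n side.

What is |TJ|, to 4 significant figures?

42.91

The slot axis is L1's direction at -17.1°, so u = (cos -17.1°, sin -17.1°) = (0.9558, -0.2940) and n = (−sin -17.1°, cos -17.1°) = (0.2940, 0.9558). T is at the origin and E lies 42.4 along u from T, so E = 42.4·u = (40.53, -12.47). Tangency of A1 to both parallel lines with radius 6.6 puts F and W at T ± 6.6·n: F = (1.941, 6.308), W = (-1.941, -6.308). Equal radii place J and K the same way about E: J = E + 6.6·n = (42.47, -6.159), K = E − 6.6·n = (38.58, -18.78). Then |TJ| = |J − T| = 42.91.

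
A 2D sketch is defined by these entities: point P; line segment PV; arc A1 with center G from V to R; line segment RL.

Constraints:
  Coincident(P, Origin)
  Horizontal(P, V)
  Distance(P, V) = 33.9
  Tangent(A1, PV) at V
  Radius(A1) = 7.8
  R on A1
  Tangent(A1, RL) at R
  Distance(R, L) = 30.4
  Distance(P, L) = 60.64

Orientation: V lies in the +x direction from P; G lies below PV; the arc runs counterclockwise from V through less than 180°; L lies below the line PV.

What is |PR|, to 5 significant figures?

31.248

P is at the origin; P and V share the same y with |PV| = 33.9 and V on the +x side, so V = (33.900, 0.0000). Tangency of A1 to PV means the radius GV is perpendicular to PV, so G = V + (0, -7.8) = (33.900, -7.8000). Since GR ⟂ RL (tangency), |GL| = √(7.8² + 30.4²) = 31.385 regardless of where R sits on A1. So L lies on both circle(P, 60.64) and circle(G, 31.385); the below-PV intersection is L = (49.494, -35.037). R is the foot of the tangent from L: R = (28.307, -13.236).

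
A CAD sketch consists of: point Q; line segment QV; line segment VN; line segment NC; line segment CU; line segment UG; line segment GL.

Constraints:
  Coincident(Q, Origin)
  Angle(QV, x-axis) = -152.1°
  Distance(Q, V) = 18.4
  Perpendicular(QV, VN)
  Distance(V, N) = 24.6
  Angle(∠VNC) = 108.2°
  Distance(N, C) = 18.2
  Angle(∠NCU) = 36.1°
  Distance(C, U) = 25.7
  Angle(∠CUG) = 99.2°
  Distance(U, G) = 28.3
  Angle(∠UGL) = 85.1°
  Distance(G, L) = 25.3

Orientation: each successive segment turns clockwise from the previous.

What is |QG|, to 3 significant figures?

46.9

Q is at the origin; QV runs at -152.1° with length 18.4, so V = (-16.3, -8.61). QV is perpendicular to VN, so VN runs at 118°; with |VN| = 24.6, N = (-27.8, 13.1). ∠VNC = 108.2° gives NC at 46.1° from the x-axis; with |NC| = 18.2, C = (-15.2, 26.2). ∠NCU = 36.1° gives CU at -97.8° from the x-axis; with |CU| = 25.7, U = (-18.6, 0.783). ∠CUG = 99.2° gives UG at -179° from the x-axis; with |UG| = 28.3, G = (-46.9, 0.0911). Then |QG| = |G − Q| = 46.9.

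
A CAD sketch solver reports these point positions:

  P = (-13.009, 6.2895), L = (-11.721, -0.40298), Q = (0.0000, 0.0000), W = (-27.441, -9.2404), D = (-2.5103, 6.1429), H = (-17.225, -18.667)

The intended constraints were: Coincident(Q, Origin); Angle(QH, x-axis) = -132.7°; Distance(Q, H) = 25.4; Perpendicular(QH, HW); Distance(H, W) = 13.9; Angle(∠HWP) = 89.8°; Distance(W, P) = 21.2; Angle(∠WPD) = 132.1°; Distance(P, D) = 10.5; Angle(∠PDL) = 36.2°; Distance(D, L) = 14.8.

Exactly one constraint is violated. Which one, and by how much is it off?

Distance(D, L) = 14.8 — off by 3.50.

Q = (0.00, 0.00) ✓; QH at -132.7° ✓; |QH| = 25.40 ✓; ∠(QH, HW) = 90.00° ✓; |HW| = 13.90 ✓; ∠HWP = 89.80° ✓; |WP| = 21.20 ✓; ∠WPD = 132.1° ✓; |PD| = 10.50 ✓; ∠PDL = 36.20° ✓; |DL| = 11.30 ✗.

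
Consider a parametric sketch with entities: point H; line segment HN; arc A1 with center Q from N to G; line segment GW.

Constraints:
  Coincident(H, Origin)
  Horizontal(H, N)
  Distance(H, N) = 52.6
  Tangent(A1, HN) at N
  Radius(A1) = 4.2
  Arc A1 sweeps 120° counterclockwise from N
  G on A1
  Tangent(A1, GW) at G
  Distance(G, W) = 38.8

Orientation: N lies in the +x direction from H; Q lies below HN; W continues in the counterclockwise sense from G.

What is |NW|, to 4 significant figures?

42.90

H is at the origin; HN is horizontal with |HN| = 52.6 and N on the +x side, so N = (52.60, 0.000). The tangent condition forces QN to be normal to HN, so Q = N + (0, -4.2) = (52.60, -4.200). On A1, N sits at bearing 90° from Q; a 120° counterclockwise sweep puts G at bearing 210°, so G = Q + 4.2·(cos 210°, sin 210°) = (48.96, -6.300). Tangency of A1 to GW means the radius QG is perpendicular to GW, so GW runs along (−sin 210°, cos 210°); with |GW| = 38.8, W = (68.36, -39.90). Then |NW| = |W − N| = 42.90.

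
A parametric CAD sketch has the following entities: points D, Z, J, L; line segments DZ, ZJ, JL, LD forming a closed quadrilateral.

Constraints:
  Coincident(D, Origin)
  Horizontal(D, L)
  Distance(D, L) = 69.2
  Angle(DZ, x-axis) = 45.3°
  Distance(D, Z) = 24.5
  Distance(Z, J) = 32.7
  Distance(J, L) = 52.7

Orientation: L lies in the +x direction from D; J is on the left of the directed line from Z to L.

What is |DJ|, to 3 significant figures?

57.1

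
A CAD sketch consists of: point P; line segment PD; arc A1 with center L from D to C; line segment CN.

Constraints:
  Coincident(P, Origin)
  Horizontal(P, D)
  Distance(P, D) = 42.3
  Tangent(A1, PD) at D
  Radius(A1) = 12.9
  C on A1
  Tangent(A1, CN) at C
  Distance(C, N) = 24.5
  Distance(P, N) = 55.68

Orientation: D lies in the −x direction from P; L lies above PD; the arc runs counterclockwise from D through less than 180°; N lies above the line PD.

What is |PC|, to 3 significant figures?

34.7

P is at the origin; PD is horizontal with |PD| = 42.3 and D on the −x side, so D = (-42.3, 0.00). The tangent condition forces LD to be normal to PD, so L = D + (0, 12.9) = (-42.3, 12.9). Since LC ⟂ CN (tangency), |LN| = √(12.9² + 24.5²) = 27.7 regardless of where C sits on A1. So N lies on both circle(P, 55.68) and circle(L, 27.7); the above-PD intersection is N = (-38.4, 40.3). C is the foot of the tangent from N: C = (-30.2, 17.2).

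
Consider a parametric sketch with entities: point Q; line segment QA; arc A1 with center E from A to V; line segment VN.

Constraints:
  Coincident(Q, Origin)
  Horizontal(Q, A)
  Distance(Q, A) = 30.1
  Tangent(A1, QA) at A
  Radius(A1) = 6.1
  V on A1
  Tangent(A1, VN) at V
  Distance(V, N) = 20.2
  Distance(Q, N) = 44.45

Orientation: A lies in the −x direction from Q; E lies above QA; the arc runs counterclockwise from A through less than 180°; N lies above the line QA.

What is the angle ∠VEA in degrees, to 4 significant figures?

122.3°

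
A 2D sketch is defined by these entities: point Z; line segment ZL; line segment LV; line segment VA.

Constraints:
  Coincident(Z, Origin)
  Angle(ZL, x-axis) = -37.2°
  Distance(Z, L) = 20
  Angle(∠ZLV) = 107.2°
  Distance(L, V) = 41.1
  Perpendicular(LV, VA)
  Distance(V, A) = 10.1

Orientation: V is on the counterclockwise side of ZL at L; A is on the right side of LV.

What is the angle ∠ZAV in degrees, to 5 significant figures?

58.151°

Z is at the origin; ZL runs at -37.2° with length 20.0, so L = 20.0·(cos -37.2°, sin -37.2°) = (15.931, -12.092). ∠ZLV = 107.2°, so LV runs at -37.2° + (180° − 107.2°) = 35.600° from the x-axis; with |LV| = 41.1, V = L + 41.1·(cos 35.600°, sin 35.600°) = (49.349, 11.833). The perpendicularity gives VA at right angles to LV; with |VA| = 10.1 on the right of LV, A = V + 10.1·(0.58212, -0.81310) = (55.228, 3.6210). Then cos ∠ZAV = AZ·AV / (|AZ||AV|), giving 58.151°.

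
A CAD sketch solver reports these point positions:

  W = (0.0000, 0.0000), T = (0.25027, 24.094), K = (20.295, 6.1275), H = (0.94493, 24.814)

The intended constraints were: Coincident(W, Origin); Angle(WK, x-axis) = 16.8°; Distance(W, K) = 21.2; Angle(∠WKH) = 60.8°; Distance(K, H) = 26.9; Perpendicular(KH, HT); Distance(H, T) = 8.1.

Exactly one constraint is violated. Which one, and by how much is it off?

Distance(H, T) = 8.1 — off by 7.10.

W = (0.00, 0.00) ✓; WK at 16.80° ✓; |WK| = 21.20 ✓; ∠WKH = 60.80° ✓; |KH| = 26.90 ✓; ∠(KH, HT) = 90.03° ✓; |HT| = 1.000 ✗.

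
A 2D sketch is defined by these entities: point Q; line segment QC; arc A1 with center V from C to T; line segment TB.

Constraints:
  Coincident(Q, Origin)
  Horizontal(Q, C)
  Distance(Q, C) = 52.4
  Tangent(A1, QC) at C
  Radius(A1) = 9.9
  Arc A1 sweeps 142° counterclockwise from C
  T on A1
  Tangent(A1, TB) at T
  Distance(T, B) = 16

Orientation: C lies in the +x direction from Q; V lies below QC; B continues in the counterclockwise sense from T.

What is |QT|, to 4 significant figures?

49.57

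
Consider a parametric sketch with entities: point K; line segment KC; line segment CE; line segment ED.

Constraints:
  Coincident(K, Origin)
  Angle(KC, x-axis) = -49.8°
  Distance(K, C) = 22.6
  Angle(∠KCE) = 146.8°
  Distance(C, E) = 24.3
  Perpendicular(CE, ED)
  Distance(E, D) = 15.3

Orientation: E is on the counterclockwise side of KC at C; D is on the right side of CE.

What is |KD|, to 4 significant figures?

51.31

K is at the origin; KC runs at -49.8° with length 22.6, so C = 22.6·(cos -49.8°, sin -49.8°) = (14.59, -17.26). ∠KCE = 146.8°, so CE runs at -49.8° + (180° − 146.8°) = -16.60° from the x-axis; with |CE| = 24.3, E = C + 24.3·(cos -16.60°, sin -16.60°) = (37.87, -24.20). The perpendicularity gives ED at right angles to CE; with |ED| = 15.3 on the right of CE, D = E + 15.3·(-0.2857, -0.9583) = (33.50, -38.87). Then |KD| = |D − K| = 51.31.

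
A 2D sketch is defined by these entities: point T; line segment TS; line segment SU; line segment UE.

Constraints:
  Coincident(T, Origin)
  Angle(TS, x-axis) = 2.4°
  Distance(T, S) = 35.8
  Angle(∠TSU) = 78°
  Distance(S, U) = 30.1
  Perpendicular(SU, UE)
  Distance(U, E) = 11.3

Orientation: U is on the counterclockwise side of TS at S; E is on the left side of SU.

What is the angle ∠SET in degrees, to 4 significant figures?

66.89°

∠TSU = 78.0°, so SU runs at 2.4° + (180° − 78.0°) = 104.4° from the x-axis; with |SU| = 30.1, U = S + 30.1·(cos 104.4°, sin 104.4°) = (28.28, 30.65). SU is perpendicular to UE; with |UE| = 11.3 on the left of SU, E = U + 11.3·(-0.9686, -0.2487) = (17.34, 27.84). Then cos ∠SET = ES·ET / (|ES||ET|), giving 66.89°.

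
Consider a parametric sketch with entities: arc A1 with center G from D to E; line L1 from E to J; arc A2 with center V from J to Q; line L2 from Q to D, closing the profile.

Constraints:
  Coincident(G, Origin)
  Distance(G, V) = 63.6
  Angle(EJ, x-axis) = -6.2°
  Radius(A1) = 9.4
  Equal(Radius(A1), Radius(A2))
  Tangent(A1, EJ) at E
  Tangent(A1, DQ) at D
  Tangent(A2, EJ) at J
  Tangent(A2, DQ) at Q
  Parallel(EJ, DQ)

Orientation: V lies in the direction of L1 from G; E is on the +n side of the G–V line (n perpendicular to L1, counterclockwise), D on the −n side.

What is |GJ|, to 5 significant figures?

64.291

The slot axis is L1's direction at -6.2°, so u = (cos -6.2°, sin -6.2°) = (0.99415, -0.10800) and n = (−sin -6.2°, cos -6.2°) = (0.10800, 0.99415). G is at the origin and V lies 63.6 along u from G, so V = 63.6·u = (63.228, -6.8688). Tangency of A1 to both parallel lines with radius 9.4 puts E and D at G ± 9.4·n: E = (1.0152, 9.3450), D = (-1.0152, -9.3450). Equal radii place J and Q the same way about V: J = V + 9.4·n = (64.243, 2.4763), Q = V − 9.4·n = (62.213, -16.214). Then |GJ| = |J − G| = 64.291.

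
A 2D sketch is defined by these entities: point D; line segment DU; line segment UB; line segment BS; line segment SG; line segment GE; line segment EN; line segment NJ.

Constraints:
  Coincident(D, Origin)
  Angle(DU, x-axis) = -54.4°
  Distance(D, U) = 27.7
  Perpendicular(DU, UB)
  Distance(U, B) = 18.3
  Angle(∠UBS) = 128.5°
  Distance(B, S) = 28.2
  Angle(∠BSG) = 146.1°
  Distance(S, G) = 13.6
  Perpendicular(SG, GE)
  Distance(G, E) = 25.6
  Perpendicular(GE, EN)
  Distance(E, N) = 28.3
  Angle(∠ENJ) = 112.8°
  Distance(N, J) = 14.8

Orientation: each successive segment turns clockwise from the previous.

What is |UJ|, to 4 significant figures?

22.46

D is at the origin; DU runs at -54.4° with length 27.7, so U = (16.12, -22.52). DU ⟂ UB, so UB runs at -144.4°; with |UB| = 18.3, B = (1.245, -33.18). ∠UBS = 128.5° gives BS at 164.1° from the x-axis; with |BS| = 28.2, S = (-25.88, -25.45). ∠BSG = 146.1° gives SG at 130.2° from the x-axis; with |SG| = 13.6, G = (-34.65, -15.06). The perpendicularity gives GE at right angles to SG, so GE runs at 40.20°; with |GE| = 25.6, E = (-15.10, 1.461). GE is perpendicular to EN, so EN runs at -49.80°; with |EN| = 28.3, N = (3.165, -20.15). ∠ENJ = 112.8° gives NJ at -117.0° from the x-axis; with |NJ| = 14.8, J = (-3.554, -33.34). Then |UJ| = |J − U| = 22.46.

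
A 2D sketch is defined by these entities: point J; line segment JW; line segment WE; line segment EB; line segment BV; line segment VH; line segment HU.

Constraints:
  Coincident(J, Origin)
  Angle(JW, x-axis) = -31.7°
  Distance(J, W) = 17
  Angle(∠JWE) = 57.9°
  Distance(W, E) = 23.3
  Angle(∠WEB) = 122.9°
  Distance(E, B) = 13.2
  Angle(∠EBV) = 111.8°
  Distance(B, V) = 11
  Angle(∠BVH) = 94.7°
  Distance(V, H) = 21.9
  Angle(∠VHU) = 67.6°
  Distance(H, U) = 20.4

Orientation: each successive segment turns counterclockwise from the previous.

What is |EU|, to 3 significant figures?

3.79

∠BVH = 94.7° gives VH at -59.0° from the x-axis; with |VH| = 21.9, H = (5.51, -3.73). ∠VHU = 67.6° gives HU at 53.4° from the x-axis; with |HU| = 20.4, U = (17.7, 12.6). Then |EU| = |U − E| = 3.79.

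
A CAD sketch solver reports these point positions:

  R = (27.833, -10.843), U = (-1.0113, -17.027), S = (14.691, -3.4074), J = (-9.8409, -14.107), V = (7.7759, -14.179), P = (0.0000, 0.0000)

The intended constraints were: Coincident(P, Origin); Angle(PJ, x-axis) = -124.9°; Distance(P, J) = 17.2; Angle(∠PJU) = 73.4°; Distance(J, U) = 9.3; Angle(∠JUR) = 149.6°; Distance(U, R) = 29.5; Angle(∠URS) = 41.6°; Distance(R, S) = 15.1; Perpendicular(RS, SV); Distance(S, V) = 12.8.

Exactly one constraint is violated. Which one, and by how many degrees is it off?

Perpendicular(RS, SV) — off by 3.20°.

P = (0.00, 0.00) ✓; PJ at -124.9° ✓; |PJ| = 17.20 ✓; ∠PJU = 73.40° ✓; |JU| = 9.300 ✓; ∠JUR = 149.6° ✓; |UR| = 29.50 ✓; ∠URS = 41.60° ✓; |RS| = 15.10 ✓; ∠(RS, SV) = 86.80° ✗; |SV| = 12.80 ✓.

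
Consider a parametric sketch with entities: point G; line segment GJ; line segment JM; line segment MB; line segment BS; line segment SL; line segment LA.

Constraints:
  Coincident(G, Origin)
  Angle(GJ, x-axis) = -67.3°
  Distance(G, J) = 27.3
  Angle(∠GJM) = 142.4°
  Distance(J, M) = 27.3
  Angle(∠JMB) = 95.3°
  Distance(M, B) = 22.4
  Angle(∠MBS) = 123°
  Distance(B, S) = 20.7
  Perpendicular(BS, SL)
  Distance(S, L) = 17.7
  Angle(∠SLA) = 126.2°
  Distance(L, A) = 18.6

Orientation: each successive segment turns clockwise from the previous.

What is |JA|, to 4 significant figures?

7.860

BS is perpendicular to SL, so SL runs at 23.40°; with |SL| = 17.7, L = (-10.55, -21.80). ∠SLA = 126.2° gives LA at -30.40° from the x-axis; with |LA| = 18.6, A = (5.495, -31.22). Then |JA| = |A − J| = 7.860.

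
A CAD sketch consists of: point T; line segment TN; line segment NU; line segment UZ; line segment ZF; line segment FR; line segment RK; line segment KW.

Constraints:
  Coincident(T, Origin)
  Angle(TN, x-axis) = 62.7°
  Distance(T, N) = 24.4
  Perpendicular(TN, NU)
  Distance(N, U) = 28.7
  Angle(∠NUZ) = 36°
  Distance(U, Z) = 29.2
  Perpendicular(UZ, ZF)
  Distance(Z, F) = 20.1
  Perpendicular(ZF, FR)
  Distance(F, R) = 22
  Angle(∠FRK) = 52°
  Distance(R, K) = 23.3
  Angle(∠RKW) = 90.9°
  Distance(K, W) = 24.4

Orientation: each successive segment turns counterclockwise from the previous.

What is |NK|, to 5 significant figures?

15.222

T is at the origin; TN runs at 62.7° with length 24.4, so N = (11.191, 21.682). TN is perpendicular to NU, so NU runs at 152.70°; with |NU| = 28.7, U = (-14.312, 34.846). ∠NUZ = 36.0° gives UZ at -63.300° from the x-axis; with |UZ| = 29.2, Z = (-1.1922, 8.7591). UZ is perpendicular to ZF, so ZF runs at 26.700°; with |ZF| = 20.1, F = (16.765, 17.790). The perpendicularity gives FR at right angles to ZF, so FR runs at 116.70°; with |FR| = 22.0, R = (6.8796, 37.445). ∠FRK = 52.0° gives RK at -115.30° from the x-axis; with |RK| = 23.3, K = (-3.0778, 16.379). Then |NK| = |K − N| = 15.222.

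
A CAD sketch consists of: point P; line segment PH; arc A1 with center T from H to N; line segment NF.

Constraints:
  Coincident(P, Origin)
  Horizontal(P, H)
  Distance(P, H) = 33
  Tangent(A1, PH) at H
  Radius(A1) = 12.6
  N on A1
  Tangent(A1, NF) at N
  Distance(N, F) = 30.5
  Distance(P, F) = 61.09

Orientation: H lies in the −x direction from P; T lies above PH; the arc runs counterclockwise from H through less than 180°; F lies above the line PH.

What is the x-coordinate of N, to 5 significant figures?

-23.113

Checks: |TN| = 12.60 ✓; ∠(TN, NF) = 90.00° ✓; |NF| = 30.50 ✓; |PF| = 61.09 ✓.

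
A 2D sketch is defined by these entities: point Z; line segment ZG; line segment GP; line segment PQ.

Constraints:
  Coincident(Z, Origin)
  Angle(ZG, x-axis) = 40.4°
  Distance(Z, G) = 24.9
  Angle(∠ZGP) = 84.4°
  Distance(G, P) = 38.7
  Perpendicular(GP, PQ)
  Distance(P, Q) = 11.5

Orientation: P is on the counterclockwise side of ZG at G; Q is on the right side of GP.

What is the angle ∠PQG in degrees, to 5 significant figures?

73.450°

Z is at the origin; ZG runs at 40.4° with length 24.9, so G = 24.9·(cos 40.4°, sin 40.4°) = (18.962, 16.138). ∠ZGP = 84.4°, so GP runs at 40.4° + (180° − 84.4°) = 136.00° from the x-axis; with |GP| = 38.7, P = G + 38.7·(cos 136.00°, sin 136.00°) = (-8.8761, 43.021). The perpendicularity gives PQ at right angles to GP; with |PQ| = 11.5 on the right of GP, Q = P + 11.5·(0.69466, 0.71934) = (-0.88758, 51.294). Then cos ∠PQG = QP·QG / (|QP||QG|), giving 73.450°.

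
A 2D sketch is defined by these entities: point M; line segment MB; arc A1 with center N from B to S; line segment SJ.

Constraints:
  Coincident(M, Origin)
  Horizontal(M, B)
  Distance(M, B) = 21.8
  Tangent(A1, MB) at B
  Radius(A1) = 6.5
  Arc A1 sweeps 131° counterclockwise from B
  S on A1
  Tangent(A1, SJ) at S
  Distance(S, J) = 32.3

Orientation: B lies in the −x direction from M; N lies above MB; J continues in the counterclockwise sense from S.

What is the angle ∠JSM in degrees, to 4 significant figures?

163.5°

M is at the origin; MB is horizontal with |MB| = 21.8 and B on the −x side, so B = (-21.80, 0.000). Since A1 is tangent to MB there, NB ⟂ MB, so N = B + (0, 6.5) = (-21.80, 6.500). On A1, B sits at bearing -90° from N; a 131° counterclockwise sweep puts S at bearing 41°, so S = N + 6.5·(cos 41°, sin 41°) = (-16.89, 10.76). The tangent condition forces NS to be normal to SJ, so SJ runs along (−sin 41°, cos 41°); with |SJ| = 32.3, J = (-38.09, 35.14). Then cos ∠JSM = SJ·SM / (|SJ||SM|), giving 163.5°.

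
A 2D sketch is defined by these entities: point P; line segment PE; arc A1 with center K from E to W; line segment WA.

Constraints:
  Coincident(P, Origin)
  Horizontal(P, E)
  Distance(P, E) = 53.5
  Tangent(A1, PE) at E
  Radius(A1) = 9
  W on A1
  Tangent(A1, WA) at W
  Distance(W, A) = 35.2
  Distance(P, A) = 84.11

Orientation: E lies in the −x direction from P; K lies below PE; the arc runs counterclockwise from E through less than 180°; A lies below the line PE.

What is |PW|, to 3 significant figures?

62.1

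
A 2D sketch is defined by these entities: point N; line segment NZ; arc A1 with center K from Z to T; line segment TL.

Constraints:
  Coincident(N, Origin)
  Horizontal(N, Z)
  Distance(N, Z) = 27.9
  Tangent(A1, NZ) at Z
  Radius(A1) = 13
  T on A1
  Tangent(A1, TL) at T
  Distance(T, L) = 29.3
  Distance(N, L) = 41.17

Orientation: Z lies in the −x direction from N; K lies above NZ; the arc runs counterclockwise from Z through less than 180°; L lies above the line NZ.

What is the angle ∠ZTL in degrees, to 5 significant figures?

139.61°

Checks: ∠(KZ, ZN) = 90.00° ✓; |KT| = 13.00 ✓; ∠(KT, TL) = 90.00° ✓; |TL| = 29.30 ✓; |NL| = 41.17 ✓.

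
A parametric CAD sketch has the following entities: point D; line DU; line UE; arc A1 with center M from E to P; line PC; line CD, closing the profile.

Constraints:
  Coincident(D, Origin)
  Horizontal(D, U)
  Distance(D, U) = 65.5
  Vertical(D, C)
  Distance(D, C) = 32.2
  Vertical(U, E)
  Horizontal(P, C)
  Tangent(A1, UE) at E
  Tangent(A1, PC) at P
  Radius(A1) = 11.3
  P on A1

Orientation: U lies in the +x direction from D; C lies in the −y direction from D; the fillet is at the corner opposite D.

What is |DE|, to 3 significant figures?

68.8

The virtual corner opposite D is at (65.5, -32.2). A1 meets UE tangentially, so ME is at right angles to UE and A1 meets PC tangentially, so MP is at right angles to PC, with radius 11.3, so the center M sits 11.3 in from both sides at M = (54.2, -20.9). That places the tangent points at E = (65.5, -20.9) on UE and P = (54.2, -32.2) on PC. Then |DE| = |E − D| = 68.8.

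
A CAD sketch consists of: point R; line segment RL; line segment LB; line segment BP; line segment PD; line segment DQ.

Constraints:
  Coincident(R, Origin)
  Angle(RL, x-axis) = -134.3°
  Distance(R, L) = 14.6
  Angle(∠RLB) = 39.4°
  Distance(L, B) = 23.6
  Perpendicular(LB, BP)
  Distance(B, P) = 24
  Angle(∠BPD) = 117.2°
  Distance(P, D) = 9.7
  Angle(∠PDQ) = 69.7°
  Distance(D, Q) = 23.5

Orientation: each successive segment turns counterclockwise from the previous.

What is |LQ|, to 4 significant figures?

13.18

R is at the origin; RL runs at -134.3° with length 14.6, so L = (-10.20, -10.45). ∠RLB = 39.4° gives LB at 6.300° from the x-axis; with |LB| = 23.6, B = (13.26, -7.859). The perpendicularity gives BP at right angles to LB, so BP runs at 96.30°; with |BP| = 24.0, P = (10.63, 16.00). ∠BPD = 117.2° gives PD at 159.1° from the x-axis; with |PD| = 9.7, D = (1.565, 19.46). ∠PDQ = 69.7° gives DQ at -90.60° from the x-axis; with |DQ| = 23.5, Q = (1.319, -4.043). Then |LQ| = |Q − L| = 13.18.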